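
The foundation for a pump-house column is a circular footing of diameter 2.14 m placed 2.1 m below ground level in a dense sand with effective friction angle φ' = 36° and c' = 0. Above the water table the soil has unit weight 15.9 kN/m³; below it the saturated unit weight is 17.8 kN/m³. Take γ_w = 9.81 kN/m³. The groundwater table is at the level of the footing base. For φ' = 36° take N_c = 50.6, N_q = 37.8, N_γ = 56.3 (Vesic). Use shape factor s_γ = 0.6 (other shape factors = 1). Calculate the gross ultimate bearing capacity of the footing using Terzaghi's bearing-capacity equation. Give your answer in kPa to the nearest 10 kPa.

q = γ·D_f = 15.9 × 2.1 = 33.39 kPa.
For the ½γBN_γ term take γ' = 17.8 − 9.81 = 7.99 kN/m³ (soil below base is submerged).
q·N_q = 33.39 × 37.8 = 1262.1 kPa
0.5·γ·B·N_γ·s_γ = 0.5 × 7.99 × 2.14 × 56.3 × 0.6 = 288.8 kPa
q_ult = 1262.1 + 288.8 = 1550.9 kPa.

q_ult ≈ 1550 kPa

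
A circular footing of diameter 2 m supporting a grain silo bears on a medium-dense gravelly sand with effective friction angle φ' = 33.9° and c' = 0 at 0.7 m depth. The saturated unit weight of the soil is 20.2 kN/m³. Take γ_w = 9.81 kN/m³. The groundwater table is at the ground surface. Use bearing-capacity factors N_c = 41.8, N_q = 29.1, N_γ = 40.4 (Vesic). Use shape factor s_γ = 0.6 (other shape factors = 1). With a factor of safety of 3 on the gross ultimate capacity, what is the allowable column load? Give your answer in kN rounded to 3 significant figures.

γ' = 20.2 − 9.81 = 10.39 kN/m³ (submerged throughout). q = 10.39 × 0.7 = 7.273 kPa; the same γ' applies in the ½γBN_γ term.
q·N_q = 7.273 × 29.1 = 211.64 kPa
0.5·γ·B·N_γ·s_γ = 0.5 × 10.39 × 2 × 40.4 × 0.6 = 251.85 kPa
q_ult = 211.64 + 251.85 = 463.5 kPa.
Gross allowable pressure q_all = 463.5 / 3 = 154.5 kPa.
Footing area = 3.1416 m², so allowable column load = 154.5 × 3.1416 = 485.38 kN.

P_all ≈ 485 kN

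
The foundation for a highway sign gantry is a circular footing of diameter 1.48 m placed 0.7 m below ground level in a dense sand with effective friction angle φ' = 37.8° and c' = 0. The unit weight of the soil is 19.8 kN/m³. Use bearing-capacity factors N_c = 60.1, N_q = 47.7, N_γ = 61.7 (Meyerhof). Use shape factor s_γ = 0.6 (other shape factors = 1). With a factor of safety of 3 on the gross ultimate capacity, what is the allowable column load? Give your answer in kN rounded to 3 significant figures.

P_all ≈ 690 kN

Effective surcharge at the founding depth q = γ·D_f = 19.8 × 0.7 = 13.86 kPa.
q_ult = q·N_q + 0.5·γ·B·N_γ·s_γ
     = 13.86 × 47.7 + 0.5 × 19.8 × 1.48 × 61.7 × 0.6
     = 661.12 + 542.42 = 1203.5 kPa.
Gross allowable pressure q_all = 1203.5 / 3 = 401.18 kPa.
Footing area = 1.7203 m², so allowable column load = 401.18 × 1.7203 = 690.15 kN.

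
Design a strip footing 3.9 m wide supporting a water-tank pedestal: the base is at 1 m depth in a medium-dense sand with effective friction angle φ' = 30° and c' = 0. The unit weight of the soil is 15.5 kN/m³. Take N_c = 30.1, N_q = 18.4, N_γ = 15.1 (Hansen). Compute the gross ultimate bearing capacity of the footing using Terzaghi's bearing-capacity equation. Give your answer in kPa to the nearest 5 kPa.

q_ult ≈ 740 kPa

Effective surcharge at the founding depth q = γ·D_f = 15.5 × 1 = 15.5 kPa.
q_ult = q·N_q + 0.5·γ·B·N_γ
     = 15.5 × 18.4 + 0.5 × 15.5 × 3.9 × 15.1
     = 285.2 + 456.4 = 741.6 kPa.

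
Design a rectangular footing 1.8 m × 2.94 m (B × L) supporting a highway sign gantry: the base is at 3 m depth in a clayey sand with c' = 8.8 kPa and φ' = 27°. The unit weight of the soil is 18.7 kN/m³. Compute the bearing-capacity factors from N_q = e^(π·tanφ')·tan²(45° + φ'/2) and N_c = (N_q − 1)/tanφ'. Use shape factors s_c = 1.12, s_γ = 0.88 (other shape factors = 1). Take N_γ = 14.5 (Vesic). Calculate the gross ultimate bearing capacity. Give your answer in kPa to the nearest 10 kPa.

tan27° = 0.5095, so N_q = e^(π×0.5095)·tan²(58.5°) = 4.957 × 2.663 = 13.2.
N_c = (13.2 − 1)/tan27° = 23.94.
Effective surcharge at the founding depth q = γ·D_f = 18.7 × 3 = 56.1 kPa.
q_ult = c·N_c·s_c + q·N_q + 0.5·γ·B·N_γ·s_γ
     = 8.8 × 23.942 × 1.12 + 56.1 × 13.199 + 0.5 × 18.7 × 1.8 × 14.5 × 0.88
     = 235.97 + 740.47 + 214.75 = 1191.2 kPa.

q_ult ≈ 1190 kPa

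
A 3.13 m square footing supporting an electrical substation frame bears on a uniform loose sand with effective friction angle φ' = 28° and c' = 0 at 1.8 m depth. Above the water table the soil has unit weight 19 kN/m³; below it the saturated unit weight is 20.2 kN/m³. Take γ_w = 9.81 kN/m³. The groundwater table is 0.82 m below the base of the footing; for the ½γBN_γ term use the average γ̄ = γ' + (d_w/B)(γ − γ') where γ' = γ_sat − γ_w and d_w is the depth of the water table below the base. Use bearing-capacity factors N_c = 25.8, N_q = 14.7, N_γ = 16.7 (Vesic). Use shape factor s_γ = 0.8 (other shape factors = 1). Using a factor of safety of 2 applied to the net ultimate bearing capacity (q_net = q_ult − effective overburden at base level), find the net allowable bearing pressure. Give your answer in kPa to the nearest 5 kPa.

q_all(net) ≈ 365 kPa

Overburden at base level: q = 19 × 1.8 = 34.2 kPa.
The water table is 0.82 m below the base (< B = 3.13 m), so the ½γBN_γ term uses γ̄ = γ' + (d_w/B)(γ − γ') = 10.39 + (0.82/3.13)(19 − 10.39) = 12.646 kN/m³.
Surcharge term q·N_q = 34.2 × 14.7 = 502.74 kPa; self-weight term 0.5·γ·B·N_γ·s_γ = 0.5 × 12.646 × 3.13 × 16.7 × 0.8 = 264.4 kPa.
q_ult = 502.74 + 264.4 = 767.14 kPa.
Net ultimate: q_net = 767.14 − 34.2 = 732.94 kPa.
q_all(net) = 732.94 / 2 = 366.47 kPa.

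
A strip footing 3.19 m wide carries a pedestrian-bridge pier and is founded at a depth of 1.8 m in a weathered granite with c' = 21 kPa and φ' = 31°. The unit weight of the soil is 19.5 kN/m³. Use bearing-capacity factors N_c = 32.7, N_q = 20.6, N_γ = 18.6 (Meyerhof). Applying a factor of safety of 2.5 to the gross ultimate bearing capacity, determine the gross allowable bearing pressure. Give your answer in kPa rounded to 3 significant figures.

q_all ≈ 795 kPa

q = γ·D_f = 19.5 × 1.8 = 35.1 kPa.
c·N_c = 21 × 32.7 = 686.7 kPa
q·N_q = 35.1 × 20.6 = 723.06 kPa
0.5·γ·B·N_γ = 0.5 × 19.5 × 3.19 × 18.6 = 578.51 kPa
q_ult = 686.7 + 723.06 + 578.51 = 1988.3 kPa.
q_all = q_ult / FS = 1988.3 / 2.5 = 795.31 kPa.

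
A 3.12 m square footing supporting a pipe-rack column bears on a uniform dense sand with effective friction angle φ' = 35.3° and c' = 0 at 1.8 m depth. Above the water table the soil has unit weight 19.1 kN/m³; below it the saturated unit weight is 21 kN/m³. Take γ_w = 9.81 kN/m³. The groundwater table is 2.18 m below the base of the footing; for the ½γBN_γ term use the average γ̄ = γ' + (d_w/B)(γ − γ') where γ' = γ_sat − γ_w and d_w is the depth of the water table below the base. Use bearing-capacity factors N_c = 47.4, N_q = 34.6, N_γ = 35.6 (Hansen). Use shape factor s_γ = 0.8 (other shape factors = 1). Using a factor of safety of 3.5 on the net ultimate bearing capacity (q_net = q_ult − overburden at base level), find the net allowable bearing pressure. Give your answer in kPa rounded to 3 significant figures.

Effective surcharge at the founding depth q = γ·D_f = 19.1 × 1.8 = 34.38 kPa.
With d_w = 2.18 m < B, γ̄ = 11.19 + (2.18/3.12) × (19.1 − 11.19) = 16.717 kN/m³.
q_ult = q·N_q + 0.5·γ·B·N_γ·s_γ
     = 34.38 × 34.6 + 0.5 × 16.717 × 3.12 × 35.6 × 0.8
     = 1189.5 + 742.71 = 1932.3 kPa.
q_net = 1932.3 − 34.38 = 1897.9 kPa.
q_all(net) = 1897.9 / 3.5 = 542.25 kPa.

q_all(net) ≈ 542 kPa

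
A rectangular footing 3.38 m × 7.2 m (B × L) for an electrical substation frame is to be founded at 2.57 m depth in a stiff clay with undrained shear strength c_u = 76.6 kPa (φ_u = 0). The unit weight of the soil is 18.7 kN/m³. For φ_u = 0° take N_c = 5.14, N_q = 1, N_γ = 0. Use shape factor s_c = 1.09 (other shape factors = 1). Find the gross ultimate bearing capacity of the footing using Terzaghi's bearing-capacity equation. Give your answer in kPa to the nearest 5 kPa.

Overburden at base level: q = 18.7 × 2.57 = 48.059 kPa.
Cohesion term c·N_c·s_c = 76.6 × 5.14 × 1.09 = 429.16 kPa; surcharge term q·N_q = 48.059 × 1 = 48.059 kPa.
q_ult = 429.16 + 48.059 = 477.22 kPa.

q_ult ≈ 475 kPa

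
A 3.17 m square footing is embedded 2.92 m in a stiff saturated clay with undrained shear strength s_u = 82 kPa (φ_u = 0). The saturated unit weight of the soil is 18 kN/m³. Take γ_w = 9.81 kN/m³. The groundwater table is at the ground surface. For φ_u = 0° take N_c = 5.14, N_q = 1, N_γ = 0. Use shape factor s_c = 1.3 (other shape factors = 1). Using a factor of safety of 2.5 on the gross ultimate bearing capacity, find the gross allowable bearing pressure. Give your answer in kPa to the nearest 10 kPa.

q_all ≈ 230 kPa

γ' = 18 − 9.81 = 8.19 kN/m³ (submerged throughout). q = 8.19 × 2.92 = 23.915 kPa.
c·N_c·s_c = 82 × 5.14 × 1.3 = 547.92 kPa
q·N_q = 23.915 × 1 = 23.915 kPa
q_ult = 547.92 + 23.915 = 571.84 kPa.
q_all = 571.84 / 2.5 = 228.74 kPa.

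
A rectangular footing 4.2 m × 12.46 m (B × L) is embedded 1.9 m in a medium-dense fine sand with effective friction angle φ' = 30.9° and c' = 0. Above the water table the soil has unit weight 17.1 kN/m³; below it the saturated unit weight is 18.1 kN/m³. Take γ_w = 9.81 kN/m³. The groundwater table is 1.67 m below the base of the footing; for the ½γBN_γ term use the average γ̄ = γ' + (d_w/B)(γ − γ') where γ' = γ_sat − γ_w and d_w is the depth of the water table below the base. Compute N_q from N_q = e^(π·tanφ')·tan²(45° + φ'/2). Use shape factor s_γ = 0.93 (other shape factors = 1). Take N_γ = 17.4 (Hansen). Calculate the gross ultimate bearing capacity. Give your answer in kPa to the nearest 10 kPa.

q_ult ≈ 1060 kPa

tan30.9° = 0.5985, so N_q = e^(π×0.5985)·tan²(60.45°) = 6.555 × 3.111 = 20.39.
Effective surcharge at the founding depth q = γ·D_f = 17.1 × 1.9 = 32.49 kPa.
With d_w = 1.67 m < B, γ̄ = 8.29 + (1.67/4.2) × (17.1 − 8.29) = 11.793 kN/m³.
q_ult = q·N_q + 0.5·γ·B·N_γ·s_γ
     = 32.49 × 20.394 + 0.5 × 11.793 × 4.2 × 17.4 × 0.93
     = 662.61 + 400.75 = 1063.4 kPa.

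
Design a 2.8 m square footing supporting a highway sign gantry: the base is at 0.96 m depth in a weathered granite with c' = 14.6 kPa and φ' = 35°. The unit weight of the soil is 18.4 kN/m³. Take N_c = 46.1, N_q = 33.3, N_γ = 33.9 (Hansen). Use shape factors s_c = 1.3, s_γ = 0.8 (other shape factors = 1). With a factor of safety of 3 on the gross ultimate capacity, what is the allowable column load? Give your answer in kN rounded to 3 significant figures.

Effective surcharge at the founding depth q = γ·D_f = 18.4 × 0.96 = 17.664 kPa.
q_ult = c·N_c·s_c + q·N_q + 0.5·γ·B·N_γ·s_γ
     = 14.6 × 46.1 × 1.3 + 17.664 × 33.3 + 0.5 × 18.4 × 2.8 × 33.9 × 0.8
     = 874.98 + 588.21 + 698.61 = 2161.8 kPa.
Gross allowable pressure q_all = 2161.8 / 3 = 720.6 kPa.
Footing area = 7.84 m², so allowable column load = 720.6 × 7.84 = 5649.5 kN.

P_all ≈ 5650 kN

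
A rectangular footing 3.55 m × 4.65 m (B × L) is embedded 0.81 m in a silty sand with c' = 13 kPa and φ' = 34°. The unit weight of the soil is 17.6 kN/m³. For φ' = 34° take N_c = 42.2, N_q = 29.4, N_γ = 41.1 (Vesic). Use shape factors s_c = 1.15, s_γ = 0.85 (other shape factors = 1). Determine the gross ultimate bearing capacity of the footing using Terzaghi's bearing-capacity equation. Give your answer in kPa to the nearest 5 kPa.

q_ult ≈ 2140 kPa

q = γ·D_f = 17.6 × 0.81 = 14.256 kPa.
c·N_c·s_c = 13 × 42.2 × 1.15 = 630.89 kPa
q·N_q = 14.256 × 29.4 = 419.13 kPa
0.5·γ·B·N_γ·s_γ = 0.5 × 17.6 × 3.55 × 41.1 × 0.85 = 1091.4 kPa
q_ult = 630.89 + 419.13 + 1091.4 = 2141.4 kPa.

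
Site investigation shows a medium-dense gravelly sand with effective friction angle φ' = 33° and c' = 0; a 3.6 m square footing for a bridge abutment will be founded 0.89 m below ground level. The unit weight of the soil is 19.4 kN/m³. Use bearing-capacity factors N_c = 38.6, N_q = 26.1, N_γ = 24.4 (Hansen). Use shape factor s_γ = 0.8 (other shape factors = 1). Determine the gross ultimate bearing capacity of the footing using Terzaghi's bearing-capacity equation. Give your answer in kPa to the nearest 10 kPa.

q_ult ≈ 1130 kPa

Overburden at base level: q = 19.4 × 0.89 = 17.266 kPa.
Surcharge term q·N_q = 17.266 × 26.1 = 450.64 kPa; self-weight term 0.5·γ·B·N_γ·s_γ = 0.5 × 19.4 × 3.6 × 24.4 × 0.8 = 681.64 kPa.
q_ult = 450.64 + 681.64 = 1132.3 kPa.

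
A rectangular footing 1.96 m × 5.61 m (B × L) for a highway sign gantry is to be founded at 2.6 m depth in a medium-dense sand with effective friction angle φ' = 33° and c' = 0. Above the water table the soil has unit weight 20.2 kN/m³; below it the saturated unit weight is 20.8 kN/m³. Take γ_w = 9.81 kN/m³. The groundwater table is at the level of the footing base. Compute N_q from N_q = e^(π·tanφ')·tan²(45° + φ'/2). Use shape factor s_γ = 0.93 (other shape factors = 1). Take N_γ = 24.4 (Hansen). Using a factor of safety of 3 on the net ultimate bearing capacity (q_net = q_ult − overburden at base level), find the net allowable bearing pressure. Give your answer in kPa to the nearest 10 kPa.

q_all(net) ≈ 520 kPa

N_q = e^(π·tan33°)·tan²(61.5°) = 26.09.
Overburden at base level: q = 20.2 × 2.6 = 52.52 kPa.
Below the base the soil is submerged, so the ½γBN_γ term uses γ' = 20.8 − 9.81 = 10.99 kN/m³.
Surcharge term q·N_q = 52.52 × 26.092 = 1370.4 kPa; self-weight term 0.5·γ·B·N_γ·s_γ = 0.5 × 10.99 × 1.96 × 24.4 × 0.93 = 244.4 kPa.
q_ult = 1370.4 + 244.4 = 1614.7 kPa.
q_net = 1614.7 − 52.52 = 1562.2 kPa.
q_all(net) = 1562.2 / 3 = 520.74 kPa.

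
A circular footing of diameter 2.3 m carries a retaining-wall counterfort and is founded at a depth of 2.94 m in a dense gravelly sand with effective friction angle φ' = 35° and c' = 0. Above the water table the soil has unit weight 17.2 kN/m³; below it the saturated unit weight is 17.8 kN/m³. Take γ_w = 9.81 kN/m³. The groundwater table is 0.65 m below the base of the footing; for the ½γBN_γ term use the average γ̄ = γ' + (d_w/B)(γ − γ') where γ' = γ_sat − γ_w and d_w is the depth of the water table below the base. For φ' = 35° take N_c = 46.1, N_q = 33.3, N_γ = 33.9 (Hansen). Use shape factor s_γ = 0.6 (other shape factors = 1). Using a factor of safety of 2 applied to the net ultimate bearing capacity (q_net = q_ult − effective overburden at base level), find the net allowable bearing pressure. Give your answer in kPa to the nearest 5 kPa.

q_all(net) ≈ 940 kPa

q = γ·D_f = 17.2 × 2.94 = 50.568 kPa.
γ' = 7.99 kN/m³; averaging over the depth B below the base, γ̄ = γ' + (d_w/B)(γ − γ') = 10.593 kN/m³.
q·N_q = 50.568 × 33.3 = 1683.9 kPa
0.5·γ·B·N_γ·s_γ = 0.5 × 10.593 × 2.3 × 33.9 × 0.6 = 247.78 kPa
q_ult = 1683.9 + 247.78 = 1931.7 kPa.
Net ultimate: q_net = 1931.7 − 50.568 = 1881.1 kPa.
q_all(net) = 1881.1 / 2 = 940.56 kPa.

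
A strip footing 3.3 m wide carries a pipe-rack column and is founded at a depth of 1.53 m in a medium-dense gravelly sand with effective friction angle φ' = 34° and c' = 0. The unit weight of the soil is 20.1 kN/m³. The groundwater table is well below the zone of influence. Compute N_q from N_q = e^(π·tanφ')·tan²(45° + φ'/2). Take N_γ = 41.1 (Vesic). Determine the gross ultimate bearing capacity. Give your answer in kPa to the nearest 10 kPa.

tan34° = 0.6745, so N_q = e^(π×0.6745)·tan²(62°) = 8.323 × 3.537 = 29.44.
q = γ·D_f = 20.1 × 1.53 = 30.753 kPa.
q·N_q = 30.753 × 29.44 = 905.36 kPa
0.5·γ·B·N_γ = 0.5 × 20.1 × 3.3 × 41.1 = 1363.1 kPa
q_ult = 905.36 + 1363.1 = 2268.4 kPa.

q_ult ≈ 2270 kPa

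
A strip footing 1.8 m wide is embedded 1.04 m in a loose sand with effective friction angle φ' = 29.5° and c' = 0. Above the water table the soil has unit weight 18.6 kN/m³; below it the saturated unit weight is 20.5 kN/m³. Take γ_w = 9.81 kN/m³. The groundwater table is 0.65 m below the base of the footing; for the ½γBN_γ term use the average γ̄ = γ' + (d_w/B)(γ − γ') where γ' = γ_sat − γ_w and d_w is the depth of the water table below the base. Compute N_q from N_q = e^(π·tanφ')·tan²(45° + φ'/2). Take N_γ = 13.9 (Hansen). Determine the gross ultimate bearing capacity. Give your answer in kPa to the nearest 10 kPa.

q_ult ≈ 510 kPa

tan29.5° = 0.5658, so N_q = e^(π×0.5658)·tan²(59.75°) = 5.915 × 2.94 = 17.39.
Effective surcharge at the founding depth q = γ·D_f = 18.6 × 1.04 = 19.344 kPa.
With d_w = 0.65 m < B, γ̄ = 10.69 + (0.65/1.8) × (18.6 − 10.69) = 13.546 kN/m³.
q_ult = q·N_q + 0.5·γ·B·N_γ
     = 19.344 × 17.391 + 0.5 × 13.546 × 1.8 × 13.9
     = 336.41 + 169.47 = 505.87 kPa.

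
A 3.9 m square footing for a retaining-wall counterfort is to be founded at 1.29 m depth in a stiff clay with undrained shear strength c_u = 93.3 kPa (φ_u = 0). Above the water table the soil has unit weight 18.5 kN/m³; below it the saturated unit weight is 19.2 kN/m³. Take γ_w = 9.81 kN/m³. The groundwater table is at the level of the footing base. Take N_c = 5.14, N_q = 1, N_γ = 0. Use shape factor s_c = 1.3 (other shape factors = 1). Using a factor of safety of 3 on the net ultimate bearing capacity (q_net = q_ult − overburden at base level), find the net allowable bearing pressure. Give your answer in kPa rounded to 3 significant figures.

Effective surcharge at the founding depth q = γ·D_f = 18.5 × 1.29 = 23.865 kPa.
q_ult = c·N_c·s_c + q·N_q
     = 93.3 × 5.14 × 1.3 + 23.865 × 1
     = 623.43 + 23.865 = 647.3 kPa.
q_net = 647.3 − 23.865 = 623.43 kPa.
q_all(net) = 623.43 / 3 = 207.81 kPa.

q_all(net) ≈ 208 kPa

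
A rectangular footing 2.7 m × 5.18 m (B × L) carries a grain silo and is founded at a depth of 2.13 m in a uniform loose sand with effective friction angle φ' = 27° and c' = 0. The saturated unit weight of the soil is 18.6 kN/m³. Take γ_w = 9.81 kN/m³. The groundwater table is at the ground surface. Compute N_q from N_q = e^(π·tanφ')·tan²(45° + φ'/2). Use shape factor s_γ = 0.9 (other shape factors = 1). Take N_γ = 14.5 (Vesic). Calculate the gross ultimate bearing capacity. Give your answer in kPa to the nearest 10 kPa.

q_ult ≈ 400 kPa

tan27° = 0.5095, so N_q = e^(π×0.5095)·tan²(58.5°) = 4.957 × 2.663 = 13.2.
Water table at ground surface, so effective unit weight γ' = 18.6 − 9.81 = 8.79 kN/m³ is used throughout; overburden q = 8.79 × 2.13 = 18.723 kPa; the same γ' applies in the ½γBN_γ term.
Surcharge term q·N_q = 18.723 × 13.199 = 247.12 kPa; self-weight term 0.5·γ·B·N_γ·s_γ = 0.5 × 8.79 × 2.7 × 14.5 × 0.9 = 154.86 kPa.
q_ult = 247.12 + 154.86 = 401.98 kPa.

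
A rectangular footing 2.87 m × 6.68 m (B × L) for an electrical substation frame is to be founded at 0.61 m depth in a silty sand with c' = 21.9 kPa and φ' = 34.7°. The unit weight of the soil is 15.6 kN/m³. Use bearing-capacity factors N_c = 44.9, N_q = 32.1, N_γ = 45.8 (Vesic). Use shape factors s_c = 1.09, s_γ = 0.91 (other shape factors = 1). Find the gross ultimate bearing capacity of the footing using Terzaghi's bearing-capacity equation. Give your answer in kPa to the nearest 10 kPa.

q_ult ≈ 2310 kPa

Overburden at base level: q = 15.6 × 0.61 = 9.516 kPa.
Cohesion term c·N_c·s_c = 21.9 × 44.9 × 1.09 = 1071.8 kPa; surcharge term q·N_q = 9.516 × 32.1 = 305.46 kPa; self-weight term 0.5·γ·B·N_γ·s_γ = 0.5 × 15.6 × 2.87 × 45.8 × 0.91 = 933 kPa.
q_ult = 1071.8 + 305.46 + 933 = 2310.3 kPa.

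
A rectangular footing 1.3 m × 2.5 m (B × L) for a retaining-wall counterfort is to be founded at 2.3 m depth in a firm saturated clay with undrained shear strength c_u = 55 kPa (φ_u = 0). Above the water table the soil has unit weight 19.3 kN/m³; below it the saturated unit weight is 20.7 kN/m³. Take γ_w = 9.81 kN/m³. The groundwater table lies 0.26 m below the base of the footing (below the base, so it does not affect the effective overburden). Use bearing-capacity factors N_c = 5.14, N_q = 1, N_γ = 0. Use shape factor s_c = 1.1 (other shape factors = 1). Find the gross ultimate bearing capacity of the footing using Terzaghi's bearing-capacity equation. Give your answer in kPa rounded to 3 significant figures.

Effective surcharge at the founding depth q = γ·D_f = 19.3 × 2.3 = 44.39 kPa.
q_ult = c·N_c·s_c + q·N_q
     = 55 × 5.14 × 1.1 + 44.39 × 1
     = 310.97 + 44.39 = 355.36 kPa.

q_ult ≈ 355 kPa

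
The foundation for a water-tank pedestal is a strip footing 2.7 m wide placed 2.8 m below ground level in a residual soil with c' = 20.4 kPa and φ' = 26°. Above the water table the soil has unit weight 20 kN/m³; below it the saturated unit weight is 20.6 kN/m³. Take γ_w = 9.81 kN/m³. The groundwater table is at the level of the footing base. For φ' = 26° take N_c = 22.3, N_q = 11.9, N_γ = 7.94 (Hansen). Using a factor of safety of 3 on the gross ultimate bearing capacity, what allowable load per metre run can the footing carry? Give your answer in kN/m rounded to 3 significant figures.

q = γ·D_f = 20 × 2.8 = 56 kPa.
For the ½γBN_γ term take γ' = 20.6 − 9.81 = 10.79 kN/m³ (soil below base is submerged).
c·N_c = 20.4 × 22.3 = 454.92 kPa
q·N_q = 56 × 11.9 = 666.4 kPa
0.5·γ·B·N_γ = 0.5 × 10.79 × 2.7 × 7.94 = 115.66 kPa
q_ult = 454.92 + 666.4 + 115.66 = 1237 kPa.
Gross allowable pressure q_all = 1237 / 3 = 412.33 kPa.
Allowable wall load = q_all × B = 412.33 × 2.7 = 1113.3 kN per metre run.

≈ 1110 kN/m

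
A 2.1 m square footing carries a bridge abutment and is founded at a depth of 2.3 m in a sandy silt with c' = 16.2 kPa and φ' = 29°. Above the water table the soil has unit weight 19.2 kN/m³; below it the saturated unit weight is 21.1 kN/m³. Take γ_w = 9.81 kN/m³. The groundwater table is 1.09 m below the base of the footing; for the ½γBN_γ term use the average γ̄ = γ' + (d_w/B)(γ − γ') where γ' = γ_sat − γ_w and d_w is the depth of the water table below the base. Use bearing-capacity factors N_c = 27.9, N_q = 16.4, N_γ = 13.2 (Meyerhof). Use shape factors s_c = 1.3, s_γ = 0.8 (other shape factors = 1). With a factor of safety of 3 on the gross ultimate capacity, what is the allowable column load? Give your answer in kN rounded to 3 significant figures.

P_all ≈ 2180 kN

Overburden at base level: q = 19.2 × 2.3 = 44.16 kPa.
The water table is 1.09 m below the base (< B = 2.1 m), so the ½γBN_γ term uses γ̄ = γ' + (d_w/B)(γ − γ') = 11.29 + (1.09/2.1)(19.2 − 11.29) = 15.396 kN/m³.
Cohesion term c·N_c·s_c = 16.2 × 27.9 × 1.3 = 587.57 kPa; surcharge term q·N_q = 44.16 × 16.4 = 724.22 kPa; self-weight term 0.5·γ·B·N_γ·s_γ = 0.5 × 15.396 × 2.1 × 13.2 × 0.8 = 170.71 kPa.
q_ult = 587.57 + 724.22 + 170.71 = 1482.5 kPa.
Gross allowable pressure q_all = 1482.5 / 3 = 494.17 kPa.
Footing area = 4.41 m², so allowable column load = 494.17 × 4.41 = 2179.3 kN.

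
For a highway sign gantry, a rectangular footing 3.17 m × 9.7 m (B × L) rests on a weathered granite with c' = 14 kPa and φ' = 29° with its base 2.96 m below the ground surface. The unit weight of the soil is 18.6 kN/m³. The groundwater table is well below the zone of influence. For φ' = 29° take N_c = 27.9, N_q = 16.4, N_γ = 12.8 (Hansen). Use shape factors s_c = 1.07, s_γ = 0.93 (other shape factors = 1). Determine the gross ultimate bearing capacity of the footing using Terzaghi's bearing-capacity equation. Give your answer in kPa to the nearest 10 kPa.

Effective surcharge at the founding depth q = γ·D_f = 18.6 × 2.96 = 55.056 kPa.
q_ult = c·N_c·s_c + q·N_q + 0.5·γ·B·N_γ·s_γ
     = 14 × 27.9 × 1.07 + 55.056 × 16.4 + 0.5 × 18.6 × 3.17 × 12.8 × 0.93
     = 417.94 + 902.92 + 350.94 = 1671.8 kPa.

q_ult ≈ 1670 kPa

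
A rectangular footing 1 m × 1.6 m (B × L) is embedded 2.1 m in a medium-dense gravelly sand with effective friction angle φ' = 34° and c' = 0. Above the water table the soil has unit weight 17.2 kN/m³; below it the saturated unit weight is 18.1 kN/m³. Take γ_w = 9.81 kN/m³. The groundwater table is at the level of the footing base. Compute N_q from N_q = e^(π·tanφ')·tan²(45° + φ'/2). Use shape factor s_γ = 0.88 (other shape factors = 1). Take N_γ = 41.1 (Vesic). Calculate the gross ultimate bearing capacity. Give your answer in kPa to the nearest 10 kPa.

q_ult ≈ 1210 kPa

tan34° = 0.6745, so N_q = e^(π×0.6745)·tan²(62°) = 8.323 × 3.537 = 29.44.
Overburden at base level: q = 17.2 × 2.1 = 36.12 kPa.
Below the base the soil is submerged, so the ½γBN_γ term uses γ' = 18.1 − 9.81 = 8.29 kN/m³.
Surcharge term q·N_q = 36.12 × 29.44 = 1063.4 kPa; self-weight term 0.5·γ·B·N_γ·s_γ = 0.5 × 8.29 × 1 × 41.1 × 0.88 = 149.92 kPa.
q_ult = 1063.4 + 149.92 = 1213.3 kPa.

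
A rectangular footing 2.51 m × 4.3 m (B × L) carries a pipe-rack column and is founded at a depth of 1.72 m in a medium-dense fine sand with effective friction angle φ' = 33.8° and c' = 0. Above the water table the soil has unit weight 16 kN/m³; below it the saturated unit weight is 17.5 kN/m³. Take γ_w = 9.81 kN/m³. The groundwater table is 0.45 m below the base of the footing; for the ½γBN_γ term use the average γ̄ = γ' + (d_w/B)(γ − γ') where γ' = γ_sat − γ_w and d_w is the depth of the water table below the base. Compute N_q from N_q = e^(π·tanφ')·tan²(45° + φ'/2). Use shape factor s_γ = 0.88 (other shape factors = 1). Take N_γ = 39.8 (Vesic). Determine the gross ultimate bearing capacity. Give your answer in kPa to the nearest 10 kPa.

q_ult ≈ 1190 kPa

tan33.8° = 0.6694, so N_q = e^(π×0.6694)·tan²(61.9°) = 8.192 × 3.508 = 28.73.
Overburden at base level: q = 16 × 1.72 = 27.52 kPa.
The water table is 0.45 m below the base (< B = 2.51 m), so the ½γBN_γ term uses γ̄ = γ' + (d_w/B)(γ − γ') = 7.69 + (0.45/2.51)(16 − 7.69) = 9.1798 kN/m³.
Surcharge term q·N_q = 27.52 × 28.732 = 790.71 kPa; self-weight term 0.5·γ·B·N_γ·s_γ = 0.5 × 9.1798 × 2.51 × 39.8 × 0.88 = 403.5 kPa.
q_ult = 790.71 + 403.5 = 1194.2 kPa.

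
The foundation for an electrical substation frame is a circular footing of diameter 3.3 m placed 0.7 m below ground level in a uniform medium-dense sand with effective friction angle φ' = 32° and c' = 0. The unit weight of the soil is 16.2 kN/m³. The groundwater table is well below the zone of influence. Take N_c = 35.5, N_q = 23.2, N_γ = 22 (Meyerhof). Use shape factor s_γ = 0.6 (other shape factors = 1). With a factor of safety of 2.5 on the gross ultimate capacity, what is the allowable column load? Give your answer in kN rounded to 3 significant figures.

Overburden at base level: q = 16.2 × 0.7 = 11.34 kPa.
Surcharge term q·N_q = 11.34 × 23.2 = 263.09 kPa; self-weight term 0.5·γ·B·N_γ·s_γ = 0.5 × 16.2 × 3.3 × 22 × 0.6 = 352.84 kPa.
q_ult = 263.09 + 352.84 = 615.92 kPa.
Gross allowable pressure q_all = 615.92 / 2.5 = 246.37 kPa.
Footing area = 8.553 m², so allowable column load = 246.37 × 8.553 = 2107.2 kN.

P_all ≈ 2110 kN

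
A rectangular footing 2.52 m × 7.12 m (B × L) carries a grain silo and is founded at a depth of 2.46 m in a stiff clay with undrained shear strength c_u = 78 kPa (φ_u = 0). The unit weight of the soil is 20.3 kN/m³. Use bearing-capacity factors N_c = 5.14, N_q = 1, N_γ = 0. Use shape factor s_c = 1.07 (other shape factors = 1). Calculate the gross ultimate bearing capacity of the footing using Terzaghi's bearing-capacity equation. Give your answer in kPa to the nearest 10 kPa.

q_ult ≈ 480 kPa

q = γ·D_f = 20.3 × 2.46 = 49.938 kPa.
c·N_c·s_c = 78 × 5.14 × 1.07 = 428.98 kPa
q·N_q = 49.938 × 1 = 49.938 kPa
q_ult = 428.98 + 49.938 = 478.92 kPa.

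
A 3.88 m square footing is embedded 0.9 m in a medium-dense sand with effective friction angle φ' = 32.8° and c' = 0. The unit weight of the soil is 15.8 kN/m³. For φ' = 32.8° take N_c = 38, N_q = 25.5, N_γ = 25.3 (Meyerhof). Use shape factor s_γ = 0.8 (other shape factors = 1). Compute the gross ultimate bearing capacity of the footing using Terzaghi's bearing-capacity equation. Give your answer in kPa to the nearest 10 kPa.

q_ult ≈ 980 kPa

q = γ·D_f = 15.8 × 0.9 = 14.22 kPa.
q·N_q = 14.22 × 25.5 = 362.61 kPa
0.5·γ·B·N_γ·s_γ = 0.5 × 15.8 × 3.88 × 25.3 × 0.8 = 620.4 kPa
q_ult = 362.61 + 620.4 = 983.01 kPa.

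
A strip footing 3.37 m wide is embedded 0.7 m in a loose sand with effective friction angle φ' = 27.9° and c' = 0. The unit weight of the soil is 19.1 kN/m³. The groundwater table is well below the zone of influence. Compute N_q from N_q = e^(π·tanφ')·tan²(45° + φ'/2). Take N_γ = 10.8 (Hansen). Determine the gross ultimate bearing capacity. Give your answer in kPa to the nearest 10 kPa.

tan27.9° = 0.5295, so N_q = e^(π×0.5295)·tan²(58.95°) = 5.277 × 2.759 = 14.56.
Effective surcharge at the founding depth q = γ·D_f = 19.1 × 0.7 = 13.37 kPa.
q_ult = q·N_q + 0.5·γ·B·N_γ
     = 13.37 × 14.559 + 0.5 × 19.1 × 3.37 × 10.8
     = 194.66 + 347.58 = 542.24 kPa.

q_ult ≈ 540 kPa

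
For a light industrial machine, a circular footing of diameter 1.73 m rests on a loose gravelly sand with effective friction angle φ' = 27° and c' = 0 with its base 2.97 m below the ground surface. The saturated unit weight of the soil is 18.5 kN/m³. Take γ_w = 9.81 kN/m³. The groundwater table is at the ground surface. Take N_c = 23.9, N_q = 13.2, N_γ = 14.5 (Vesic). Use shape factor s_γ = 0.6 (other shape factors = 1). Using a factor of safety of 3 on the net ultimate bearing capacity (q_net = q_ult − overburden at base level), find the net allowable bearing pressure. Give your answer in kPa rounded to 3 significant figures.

q_all(net) ≈ 127 kPa

Water table at ground surface, so effective unit weight γ' = 18.5 − 9.81 = 8.69 kN/m³ is used throughout; overburden q = 8.69 × 2.97 = 25.809 kPa; the same γ' applies in the ½γBN_γ term.
Surcharge term q·N_q = 25.809 × 13.2 = 340.68 kPa; self-weight term 0.5·γ·B·N_γ·s_γ = 0.5 × 8.69 × 1.73 × 14.5 × 0.6 = 65.397 kPa.
q_ult = 340.68 + 65.397 = 406.08 kPa.
q_net = 406.08 − 25.809 = 380.27 kPa.
q_all(net) = 380.27 / 3 = 126.76 kPa.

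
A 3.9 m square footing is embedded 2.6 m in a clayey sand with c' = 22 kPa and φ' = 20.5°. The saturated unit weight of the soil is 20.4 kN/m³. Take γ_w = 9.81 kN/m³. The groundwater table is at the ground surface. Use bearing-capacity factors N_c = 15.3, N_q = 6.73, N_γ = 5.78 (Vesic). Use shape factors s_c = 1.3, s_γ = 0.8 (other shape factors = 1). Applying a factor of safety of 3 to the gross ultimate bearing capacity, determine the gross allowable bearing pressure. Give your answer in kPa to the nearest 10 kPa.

Water table at ground surface, so effective unit weight γ' = 20.4 − 9.81 = 10.59 kN/m³ is used throughout; overburden q = 10.59 × 2.6 = 27.534 kPa; the same γ' applies in the ½γBN_γ term.
Cohesion term c·N_c·s_c = 22 × 15.3 × 1.3 = 437.58 kPa; surcharge term q·N_q = 27.534 × 6.73 = 185.3 kPa; self-weight term 0.5·γ·B·N_γ·s_γ = 0.5 × 10.59 × 3.9 × 5.78 × 0.8 = 95.488 kPa.
q_ult = 437.58 + 185.3 + 95.488 = 718.37 kPa.
q_all = q_ult / FS = 718.37 / 3 = 239.46 kPa.

q_all ≈ 240 kPa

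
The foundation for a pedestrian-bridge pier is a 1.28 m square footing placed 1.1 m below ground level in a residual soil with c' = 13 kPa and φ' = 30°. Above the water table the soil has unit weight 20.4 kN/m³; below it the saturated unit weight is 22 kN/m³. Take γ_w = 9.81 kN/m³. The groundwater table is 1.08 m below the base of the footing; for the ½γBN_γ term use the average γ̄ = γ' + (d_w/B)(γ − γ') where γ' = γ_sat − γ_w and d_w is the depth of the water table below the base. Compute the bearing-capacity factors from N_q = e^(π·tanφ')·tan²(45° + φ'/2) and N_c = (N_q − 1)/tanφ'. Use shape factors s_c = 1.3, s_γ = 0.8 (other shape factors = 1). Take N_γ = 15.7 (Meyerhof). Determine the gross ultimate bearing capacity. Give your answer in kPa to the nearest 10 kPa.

q_ult ≈ 1080 kPa

tan30° = 0.5774, so N_q = e^(π×0.5774)·tan²(60°) = 6.134 × 3.0 = 18.4.
N_c = (18.4 − 1)/tan30° = 30.14.
q = γ·D_f = 20.4 × 1.1 = 22.44 kPa.
γ' = 12.19 kN/m³; averaging over the depth B below the base, γ̄ = γ' + (d_w/B)(γ − γ') = 19.117 kN/m³.
c·N_c·s_c = 13 × 30.14 × 1.3 = 509.36 kPa
q·N_q = 22.44 × 18.401 = 412.92 kPa
0.5·γ·B·N_γ·s_γ = 0.5 × 19.117 × 1.28 × 15.7 × 0.8 = 153.67 kPa
q_ult = 509.36 + 412.92 + 153.67 = 1076 kPa.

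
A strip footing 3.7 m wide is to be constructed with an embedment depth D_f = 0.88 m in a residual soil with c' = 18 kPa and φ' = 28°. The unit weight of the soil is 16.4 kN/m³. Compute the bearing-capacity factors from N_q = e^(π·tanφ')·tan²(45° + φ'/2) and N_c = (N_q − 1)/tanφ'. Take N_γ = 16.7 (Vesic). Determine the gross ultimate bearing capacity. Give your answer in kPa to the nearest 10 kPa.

tan28° = 0.5317, so N_q = e^(π×0.5317)·tan²(59°) = 5.314 × 2.77 = 14.72.
N_c = (14.72 − 1)/tan28° = 25.8.
q = γ·D_f = 16.4 × 0.88 = 14.432 kPa.
c·N_c = 18 × 25.803 = 464.46 kPa
q·N_q = 14.432 × 14.72 = 212.44 kPa
0.5·γ·B·N_γ = 0.5 × 16.4 × 3.7 × 16.7 = 506.68 kPa
q_ult = 464.46 + 212.44 + 506.68 = 1183.6 kPa.

q_ult ≈ 1180 kPa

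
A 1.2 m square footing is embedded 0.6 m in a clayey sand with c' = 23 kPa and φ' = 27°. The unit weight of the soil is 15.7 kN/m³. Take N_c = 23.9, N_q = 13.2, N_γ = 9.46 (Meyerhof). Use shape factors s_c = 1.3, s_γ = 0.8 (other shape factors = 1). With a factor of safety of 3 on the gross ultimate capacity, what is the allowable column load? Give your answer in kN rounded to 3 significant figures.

q = γ·D_f = 15.7 × 0.6 = 9.42 kPa.
c·N_c·s_c = 23 × 23.9 × 1.3 = 714.61 kPa
q·N_q = 9.42 × 13.2 = 124.34 kPa
0.5·γ·B·N_γ·s_γ = 0.5 × 15.7 × 1.2 × 9.46 × 0.8 = 71.291 kPa
q_ult = 714.61 + 124.34 + 71.291 = 910.24 kPa.
Gross allowable pressure q_all = 910.24 / 3 = 303.41 kPa.
Footing area = 1.44 m², so allowable column load = 303.41 × 1.44 = 436.92 kN.

P_all ≈ 437 kN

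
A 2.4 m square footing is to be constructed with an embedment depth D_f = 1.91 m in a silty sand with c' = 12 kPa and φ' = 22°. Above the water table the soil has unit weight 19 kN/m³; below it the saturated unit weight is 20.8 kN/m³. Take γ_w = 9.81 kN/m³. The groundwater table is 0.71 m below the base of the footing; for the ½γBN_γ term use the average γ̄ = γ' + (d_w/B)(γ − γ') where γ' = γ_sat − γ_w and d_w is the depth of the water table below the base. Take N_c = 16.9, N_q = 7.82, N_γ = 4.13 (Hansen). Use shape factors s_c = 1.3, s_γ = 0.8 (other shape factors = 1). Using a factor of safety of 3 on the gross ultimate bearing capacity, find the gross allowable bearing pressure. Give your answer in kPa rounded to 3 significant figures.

q = γ·D_f = 19 × 1.91 = 36.29 kPa.
γ' = 10.99 kN/m³; averaging over the depth B below the base, γ̄ = γ' + (d_w/B)(γ − γ') = 13.36 kN/m³.
c·N_c·s_c = 12 × 16.9 × 1.3 = 263.64 kPa
q·N_q = 36.29 × 7.82 = 283.79 kPa
0.5·γ·B·N_γ·s_γ = 0.5 × 13.36 × 2.4 × 4.13 × 0.8 = 52.968 kPa
q_ult = 263.64 + 283.79 + 52.968 = 600.4 kPa.
q_all = 600.4 / 3 = 200.13 kPa.

q_all ≈ 200 kPa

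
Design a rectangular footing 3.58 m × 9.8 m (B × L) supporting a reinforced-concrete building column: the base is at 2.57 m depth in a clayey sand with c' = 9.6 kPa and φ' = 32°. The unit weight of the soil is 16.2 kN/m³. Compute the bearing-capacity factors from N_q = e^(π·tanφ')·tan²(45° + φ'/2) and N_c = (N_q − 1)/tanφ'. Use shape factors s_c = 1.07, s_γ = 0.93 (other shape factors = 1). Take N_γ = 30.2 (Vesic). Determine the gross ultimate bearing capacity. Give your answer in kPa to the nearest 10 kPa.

q_ult ≈ 2140 kPa

tan32° = 0.6249, so N_q = e^(π×0.6249)·tan²(61°) = 7.121 × 3.255 = 23.18.
N_c = (23.18 − 1)/tan32° = 35.49.
Effective surcharge at the founding depth q = γ·D_f = 16.2 × 2.57 = 41.634 kPa.
q_ult = c·N_c·s_c + q·N_q + 0.5·γ·B·N_γ·s_γ
     = 9.6 × 35.49 × 1.07 + 41.634 × 23.177 + 0.5 × 16.2 × 3.58 × 30.2 × 0.93
     = 364.56 + 964.94 + 814.44 = 2143.9 kPa.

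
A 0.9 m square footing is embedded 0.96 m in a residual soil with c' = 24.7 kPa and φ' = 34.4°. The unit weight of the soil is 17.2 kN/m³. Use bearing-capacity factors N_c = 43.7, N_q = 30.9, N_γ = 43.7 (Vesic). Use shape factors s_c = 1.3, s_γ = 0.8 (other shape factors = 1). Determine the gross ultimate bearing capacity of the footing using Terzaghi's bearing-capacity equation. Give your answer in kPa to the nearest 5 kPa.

Effective surcharge at the founding depth q = γ·D_f = 17.2 × 0.96 = 16.512 kPa.
q_ult = c·N_c·s_c + q·N_q + 0.5·γ·B·N_γ·s_γ
     = 24.7 × 43.7 × 1.3 + 16.512 × 30.9 + 0.5 × 17.2 × 0.9 × 43.7 × 0.8
     = 1403.2 + 510.22 + 270.59 = 2184 kPa.

q_ult ≈ 2185 kPa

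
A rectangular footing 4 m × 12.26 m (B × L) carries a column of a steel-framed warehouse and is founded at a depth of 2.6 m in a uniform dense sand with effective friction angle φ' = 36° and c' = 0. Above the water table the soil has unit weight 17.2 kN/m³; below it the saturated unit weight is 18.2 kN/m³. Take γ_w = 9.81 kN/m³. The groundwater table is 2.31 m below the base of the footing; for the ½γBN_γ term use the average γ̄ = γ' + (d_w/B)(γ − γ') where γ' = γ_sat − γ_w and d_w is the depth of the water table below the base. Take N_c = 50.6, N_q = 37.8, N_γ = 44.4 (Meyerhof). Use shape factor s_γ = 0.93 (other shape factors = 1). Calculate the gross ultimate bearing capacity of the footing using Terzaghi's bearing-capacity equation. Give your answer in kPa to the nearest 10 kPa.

Effective surcharge at the founding depth q = γ·D_f = 17.2 × 2.6 = 44.72 kPa.
With d_w = 2.31 m < B, γ̄ = 8.39 + (2.31/4) × (17.2 − 8.39) = 13.478 kN/m³.
q_ult = q·N_q + 0.5·γ·B·N_γ·s_γ
     = 44.72 × 37.8 + 0.5 × 13.478 × 4 × 44.4 × 0.93
     = 1690.4 + 1113 = 2803.5 kPa.

q_ult ≈ 2800 kPa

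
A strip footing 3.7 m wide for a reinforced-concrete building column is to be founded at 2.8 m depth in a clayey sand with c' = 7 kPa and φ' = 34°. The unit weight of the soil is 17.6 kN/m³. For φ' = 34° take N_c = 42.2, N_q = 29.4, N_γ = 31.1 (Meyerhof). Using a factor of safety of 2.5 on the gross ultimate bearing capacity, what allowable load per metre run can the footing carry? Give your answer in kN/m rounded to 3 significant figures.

≈ 4080 kN/m

Effective surcharge at the founding depth q = γ·D_f = 17.6 × 2.8 = 49.28 kPa.
q_ult = c·N_c + q·N_q + 0.5·γ·B·N_γ
     = 7 × 42.2 + 49.28 × 29.4 + 0.5 × 17.6 × 3.7 × 31.1
     = 295.4 + 1448.8 + 1012.6 = 2756.8 kPa.
Gross allowable pressure q_all = 2756.8 / 2.5 = 1102.7 kPa.
Allowable wall load = q_all × B = 1102.7 × 3.7 = 4080.1 kN per metre run.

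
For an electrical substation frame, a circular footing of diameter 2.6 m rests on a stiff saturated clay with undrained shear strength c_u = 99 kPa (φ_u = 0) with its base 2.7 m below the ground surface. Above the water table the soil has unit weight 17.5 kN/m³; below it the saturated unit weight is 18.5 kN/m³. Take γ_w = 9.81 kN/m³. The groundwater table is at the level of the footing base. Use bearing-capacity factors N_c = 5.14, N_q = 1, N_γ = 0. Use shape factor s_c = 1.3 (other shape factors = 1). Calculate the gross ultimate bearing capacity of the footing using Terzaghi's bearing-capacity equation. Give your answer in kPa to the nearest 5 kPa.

Overburden at base level: q = 17.5 × 2.7 = 47.25 kPa.
Cohesion term c·N_c·s_c = 99 × 5.14 × 1.3 = 661.52 kPa; surcharge term q·N_q = 47.25 × 1 = 47.25 kPa.
q_ult = 661.52 + 47.25 = 708.77 kPa.

q_ult ≈ 710 kPa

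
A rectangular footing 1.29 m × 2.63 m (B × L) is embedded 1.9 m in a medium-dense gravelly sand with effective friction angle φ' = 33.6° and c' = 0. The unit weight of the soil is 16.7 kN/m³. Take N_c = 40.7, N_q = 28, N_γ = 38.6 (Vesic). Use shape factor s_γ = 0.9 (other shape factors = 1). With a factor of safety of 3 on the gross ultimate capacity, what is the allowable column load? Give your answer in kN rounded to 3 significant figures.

P_all ≈ 1430 kN

q = γ·D_f = 16.7 × 1.9 = 31.73 kPa.
q·N_q = 31.73 × 28 = 888.44 kPa
0.5·γ·B·N_γ·s_γ = 0.5 × 16.7 × 1.29 × 38.6 × 0.9 = 374.2 kPa
q_ult = 888.44 + 374.2 = 1262.6 kPa.
Gross allowable pressure q_all = 1262.6 / 3 = 420.88 kPa.
Footing area = 3.3927 m², so allowable column load = 420.88 × 3.3927 = 1427.9 kN.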